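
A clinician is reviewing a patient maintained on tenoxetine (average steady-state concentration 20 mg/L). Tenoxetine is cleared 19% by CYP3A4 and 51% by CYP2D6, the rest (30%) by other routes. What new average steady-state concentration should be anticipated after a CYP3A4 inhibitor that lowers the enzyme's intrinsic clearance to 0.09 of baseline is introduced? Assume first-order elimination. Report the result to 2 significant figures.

24 mg/L

CYP3A4: 0.19 × 0.09 = 0.0171
CYP2D6: 0.51 (unchanged)
Other: 0.3 (unchanged)
CL_new/CL_old = 0.0171 + 0.51 + 0.3 = 0.8271.
Average steady-state concentration ∝ 1/CL, so new value = 20 / 0.8271 = 24 mg/L.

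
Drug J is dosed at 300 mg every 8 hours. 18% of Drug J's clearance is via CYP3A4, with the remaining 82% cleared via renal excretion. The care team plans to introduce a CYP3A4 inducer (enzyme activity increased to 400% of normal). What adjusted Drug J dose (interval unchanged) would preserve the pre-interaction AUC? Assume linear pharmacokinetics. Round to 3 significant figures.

462 mg

The CYP3A4 pathway (18% of clearance) is boosted to 4× activity: 0.18 × 4 = 0.72.
Non-CYP routes (82%) are unchanged.
CL_new/CL_old = 0.72 + 0.82 = 1.54.
Css,avg = (dose rate)/CL, so holding Css fixed requires dose ∝ CL: 300 × 1.54 = 462 mg.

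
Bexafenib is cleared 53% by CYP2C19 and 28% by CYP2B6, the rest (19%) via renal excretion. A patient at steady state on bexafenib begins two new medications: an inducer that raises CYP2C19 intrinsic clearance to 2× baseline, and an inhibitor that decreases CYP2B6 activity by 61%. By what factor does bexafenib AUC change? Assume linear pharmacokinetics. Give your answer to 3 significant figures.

0.736

The CYP2C19 pathway (53% of clearance) is boosted to 2× activity: 0.53 × 2 = 1.06.
The CYP2B6 pathway (28% of clearance) falls to 0.39× activity: 0.28 × 0.39 = 0.1092.
Non-CYP routes (19%) are unchanged.
Relative clearance = 1.06 + 0.1092 + 0.19 = 1.3592.
Net AUC ratio = 1 / 1.3592 = 0.736.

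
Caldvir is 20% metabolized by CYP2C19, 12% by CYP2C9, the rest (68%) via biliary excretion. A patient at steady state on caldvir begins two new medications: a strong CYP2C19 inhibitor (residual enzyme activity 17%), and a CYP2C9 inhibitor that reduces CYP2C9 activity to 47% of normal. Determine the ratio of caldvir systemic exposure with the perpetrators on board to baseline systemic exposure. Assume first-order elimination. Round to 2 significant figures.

The CYP2C19 pathway (20% of clearance) drops to 0.17× activity: 0.2 × 0.17 = 0.034.
The CYP2C9 pathway (12% of clearance) falls to 0.47× activity: 0.12 × 0.47 = 0.0564.
The remaining 68% of clearance is unaffected.
New clearance relative to baseline: 0.034 + 0.0564 + 0.68 = 0.7704.
Systemic exposure ∝ 1/CL: fold-change = 1 / 0.7704 = 1.3.

1.3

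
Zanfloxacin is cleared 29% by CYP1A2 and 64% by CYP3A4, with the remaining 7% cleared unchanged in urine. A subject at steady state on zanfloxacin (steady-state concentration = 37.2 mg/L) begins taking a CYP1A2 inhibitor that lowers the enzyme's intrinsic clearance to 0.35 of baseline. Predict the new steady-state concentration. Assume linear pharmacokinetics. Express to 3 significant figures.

The CYP1A2 pathway (29% of clearance) falls to 0.35× activity: 0.29 × 0.35 = 0.1015.
CYP3A4 (64%) and the residual 7% are unaffected.
New clearance relative to baseline: 0.1015 + 0.64 + 0.07 = 0.8115.
New steady-state concentration = baseline ÷ relative clearance = 37.2 / 0.8115 = 45.8 mg/L.

45.8 mg/L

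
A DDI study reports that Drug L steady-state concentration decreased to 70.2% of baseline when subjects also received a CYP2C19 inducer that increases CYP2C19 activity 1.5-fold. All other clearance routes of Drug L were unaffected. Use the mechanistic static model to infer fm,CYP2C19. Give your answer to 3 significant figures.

CL'/CL = 1 / 0.702 = 1.425
1.5·fm + (1 − fm) = 1.425
fm = (1.425 − 1) / (1.5 − 1) = 0.849

0.849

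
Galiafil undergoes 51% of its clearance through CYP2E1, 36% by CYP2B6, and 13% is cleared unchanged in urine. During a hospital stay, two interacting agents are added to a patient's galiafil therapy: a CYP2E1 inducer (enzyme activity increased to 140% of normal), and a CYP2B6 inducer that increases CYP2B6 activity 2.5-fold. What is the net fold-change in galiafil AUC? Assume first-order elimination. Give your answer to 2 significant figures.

0.57

CYP2E1: 0.51 × 1.4 = 0.714
CYP2B6: 0.36 × 2.5 = 0.9
Other: 0.13 (unchanged)
New clearance relative to baseline: 0.714 + 0.9 + 0.13 = 1.744.
AUC ∝ 1/CL: fold-change = 1 / 1.744 = 0.57.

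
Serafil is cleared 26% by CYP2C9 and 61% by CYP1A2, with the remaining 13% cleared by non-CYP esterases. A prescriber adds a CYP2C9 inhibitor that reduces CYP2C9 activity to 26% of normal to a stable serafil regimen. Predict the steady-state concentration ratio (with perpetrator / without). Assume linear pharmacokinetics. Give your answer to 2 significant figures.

The CYP2C9 pathway (26% of clearance) is reduced to 0.26× activity: 0.26 × 0.26 = 0.0676.
CYP1A2 (61%) and the residual 13% are unaffected.
Relative clearance = 0.0676 + 0.61 + 0.13 = 0.8076.
Since steady-state concentration ∝ 1/CL, the ratio is 1 / 0.8076 = 1.2.

1.2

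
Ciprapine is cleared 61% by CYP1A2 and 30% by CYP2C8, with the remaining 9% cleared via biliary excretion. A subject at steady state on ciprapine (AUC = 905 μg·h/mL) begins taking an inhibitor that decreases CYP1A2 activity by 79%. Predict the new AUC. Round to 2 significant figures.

1.7 × 10³ μg·h/mL

The CYP1A2 pathway (61% of clearance) drops to 0.21× activity: 0.61 × 0.21 = 0.1281.
CYP2C8 (30%) and the residual 9% are unaffected.
Relative clearance = 0.1281 + 0.3 + 0.09 = 0.5181.
AUC ∝ 1/CL, so new value = 905 / 0.5181 = 1.7 × 10³ μg·h/mL.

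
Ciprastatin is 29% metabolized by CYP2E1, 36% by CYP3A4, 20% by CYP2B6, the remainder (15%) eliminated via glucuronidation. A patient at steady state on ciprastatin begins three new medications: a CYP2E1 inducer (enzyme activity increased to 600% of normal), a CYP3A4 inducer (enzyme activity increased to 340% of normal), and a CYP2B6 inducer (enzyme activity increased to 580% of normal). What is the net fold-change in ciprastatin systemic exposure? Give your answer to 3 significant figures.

0.234

The CYP2E1 pathway (29% of clearance) is boosted to 6× activity: 0.29 × 6 = 1.74.
The CYP3A4 pathway (36% of clearance) increases to 3.4× activity: 0.36 × 3.4 = 1.224.
The CYP2B6 pathway (20% of clearance) rises to 5.8× activity: 0.2 × 5.8 = 1.16.
The remaining 15% of clearance is unaffected.
New clearance relative to baseline: 1.74 + 1.224 + 1.16 + 0.15 = 4.274.
Because systemic exposure varies inversely with clearance, the combined effect is 1 / 4.274 = 0.234.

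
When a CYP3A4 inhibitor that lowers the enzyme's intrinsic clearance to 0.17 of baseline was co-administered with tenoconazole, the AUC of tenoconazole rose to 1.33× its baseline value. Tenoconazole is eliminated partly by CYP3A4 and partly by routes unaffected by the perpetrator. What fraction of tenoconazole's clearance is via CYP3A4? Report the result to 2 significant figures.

0.30

Let fm be the CYP3A4 fraction. New clearance relative to baseline = fm × 0.17 + (1 − fm).
AUC ratio = 1 / (new CL fraction), so new CL fraction = 1 / 1.33 = 0.7519.
fm × 0.17 + 1 − fm = 0.7519  ⇒  fm × (0.17 − 1) = −0.2481  ⇒  fm = 0.30.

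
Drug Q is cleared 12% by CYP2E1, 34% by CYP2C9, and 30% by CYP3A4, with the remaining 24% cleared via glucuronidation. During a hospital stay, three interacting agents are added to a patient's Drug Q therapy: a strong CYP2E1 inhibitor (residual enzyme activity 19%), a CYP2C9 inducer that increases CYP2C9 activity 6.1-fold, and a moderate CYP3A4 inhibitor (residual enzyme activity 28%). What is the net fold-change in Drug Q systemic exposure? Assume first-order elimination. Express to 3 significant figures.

0.413

CYP2E1: 0.12 × 0.19 = 0.0228
CYP2C9: 0.34 × 6.1 = 2.074
CYP3A4: 0.3 × 0.28 = 0.084
Other: 0.24 (unchanged)
Relative clearance = 0.0228 + 2.074 + 0.084 + 0.24 = 2.4208.
Because systemic exposure varies inversely with clearance, the combined effect is 1 / 2.4208 = 0.413.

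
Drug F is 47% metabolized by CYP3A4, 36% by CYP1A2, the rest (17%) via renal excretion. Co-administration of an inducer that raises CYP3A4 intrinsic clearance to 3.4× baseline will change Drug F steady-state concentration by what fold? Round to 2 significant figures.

0.47

CYP3A4: 0.47 × 3.4 = 1.598
CYP1A2: 0.36 (unchanged)
Other: 0.17 (unchanged)
Relative clearance = 1.598 + 0.36 + 0.17 = 2.128.
Steady-state concentration is inversely proportional to clearance, so the fold-change is 1 / 2.128 = 0.47.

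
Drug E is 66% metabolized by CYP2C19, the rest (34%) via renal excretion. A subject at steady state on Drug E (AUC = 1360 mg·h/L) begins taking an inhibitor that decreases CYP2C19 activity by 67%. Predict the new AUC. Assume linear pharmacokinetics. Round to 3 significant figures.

2.44 × 10³ mg·h/L

The CYP2C19 pathway (66% of clearance) is reduced to 0.33× activity: 0.66 × 0.33 = 0.2178.
Non-CYP routes (34%) are unchanged.
New clearance relative to baseline: 0.2178 + 0.34 = 0.5578.
With dosing unchanged, AUC scales as 1/CL: 1360 / 0.5578 = 2.44 × 10³ mg·h/L.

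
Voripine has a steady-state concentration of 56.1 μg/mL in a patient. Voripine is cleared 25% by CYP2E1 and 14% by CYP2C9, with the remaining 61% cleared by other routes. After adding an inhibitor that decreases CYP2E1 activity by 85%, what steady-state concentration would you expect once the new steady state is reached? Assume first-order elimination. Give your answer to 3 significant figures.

71.2 μg/mL

CYP2E1: 0.25 × 0.15 = 0.0375
CYP2C9: 0.14 (unchanged)
Other: 0.61 (unchanged)
Relative clearance = 0.0375 + 0.14 + 0.61 = 0.7875.
New steady-state concentration = baseline ÷ relative clearance = 56.1 / 0.7875 = 71.2 μg/mL.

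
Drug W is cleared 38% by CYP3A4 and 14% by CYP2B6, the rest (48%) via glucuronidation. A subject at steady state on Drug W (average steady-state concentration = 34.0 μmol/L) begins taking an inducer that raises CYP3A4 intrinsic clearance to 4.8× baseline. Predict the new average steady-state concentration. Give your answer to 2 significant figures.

The CYP3A4 pathway (38% of clearance) is boosted to 4.8× activity: 0.38 × 4.8 = 1.824.
CYP2B6 (14%) and the residual 48% are unaffected.
New clearance relative to baseline: 1.824 + 0.14 + 0.48 = 2.444.
New average steady-state concentration = baseline ÷ relative clearance = 34.0 / 2.444 = 14 μmol/L.

14 μmol/L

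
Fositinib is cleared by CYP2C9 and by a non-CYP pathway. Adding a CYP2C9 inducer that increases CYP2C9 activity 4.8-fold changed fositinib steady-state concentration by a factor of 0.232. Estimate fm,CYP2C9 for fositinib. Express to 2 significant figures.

0.87

Call the CYP2C9 fraction fm. After the interaction, CL_new/CL_old = fm × 4.8 + (1 − fm).
Steady-state concentration ratio = 1 / (new CL fraction), so new CL fraction = 1 / 0.232 = 4.31.
fm × 4.8 + 1 − fm = 4.31  ⇒  fm × (4.8 − 1) = 3.31  ⇒  fm = 0.87.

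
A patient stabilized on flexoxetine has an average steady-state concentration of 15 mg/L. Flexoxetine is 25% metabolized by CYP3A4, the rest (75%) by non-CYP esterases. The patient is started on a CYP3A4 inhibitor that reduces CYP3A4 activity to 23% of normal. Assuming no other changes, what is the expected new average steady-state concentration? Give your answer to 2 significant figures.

19 mg/L

The CYP3A4 pathway (25% of clearance) drops to 0.23× activity: 0.25 × 0.23 = 0.0575.
Non-CYP routes (75%) are unchanged.
New clearance relative to baseline: 0.0575 + 0.75 = 0.8075.
With dosing unchanged, average steady-state concentration scales as 1/CL: 15 / 0.8075 = 19 mg/L.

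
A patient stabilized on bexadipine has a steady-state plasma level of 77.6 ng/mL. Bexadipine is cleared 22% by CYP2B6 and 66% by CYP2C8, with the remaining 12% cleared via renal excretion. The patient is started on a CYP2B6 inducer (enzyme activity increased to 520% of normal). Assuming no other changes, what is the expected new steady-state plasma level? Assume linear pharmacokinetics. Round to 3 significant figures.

40.3 ng/mL

The CYP2B6 pathway (22% of clearance) increases to 5.2× activity: 0.22 × 5.2 = 1.144.
CYP2C8 (66%) and the residual 12% are unaffected.
New clearance relative to baseline: 1.144 + 0.66 + 0.12 = 1.924.
With dosing unchanged, steady-state plasma level scales as 1/CL: 77.6 / 1.924 = 40.3 ng/mL.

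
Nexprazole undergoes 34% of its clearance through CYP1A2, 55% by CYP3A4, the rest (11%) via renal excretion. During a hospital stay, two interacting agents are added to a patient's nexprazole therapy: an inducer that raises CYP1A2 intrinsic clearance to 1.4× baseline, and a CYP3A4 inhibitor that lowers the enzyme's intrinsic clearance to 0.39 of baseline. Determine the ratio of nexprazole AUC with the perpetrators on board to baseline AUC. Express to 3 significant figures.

1.25

The CYP1A2 pathway (34% of clearance) rises to 1.4× activity: 0.34 × 1.4 = 0.476.
The CYP3A4 pathway (55% of clearance) falls to 0.39× activity: 0.55 × 0.39 = 0.2145.
The remaining 11% of clearance is unaffected.
Relative clearance = 0.476 + 0.2145 + 0.11 = 0.8005.
Because AUC varies inversely with clearance, the combined effect is 1 / 0.8005 = 1.25.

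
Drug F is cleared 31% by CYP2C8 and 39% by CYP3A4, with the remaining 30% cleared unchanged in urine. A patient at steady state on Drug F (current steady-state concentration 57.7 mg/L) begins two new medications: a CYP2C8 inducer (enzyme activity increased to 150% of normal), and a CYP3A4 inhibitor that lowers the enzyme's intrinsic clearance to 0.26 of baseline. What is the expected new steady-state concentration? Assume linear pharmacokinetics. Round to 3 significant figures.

CYP2C8: 0.31 × 1.5 = 0.465
CYP3A4: 0.39 × 0.26 = 0.1014
Other: 0.3 (unchanged)
CL_new/CL_old = 0.465 + 0.1014 + 0.3 = 0.8664.
Dividing the baseline by the relative clearance: 57.7 / 0.8664 = 66.6 mg/L.

66.6 mg/L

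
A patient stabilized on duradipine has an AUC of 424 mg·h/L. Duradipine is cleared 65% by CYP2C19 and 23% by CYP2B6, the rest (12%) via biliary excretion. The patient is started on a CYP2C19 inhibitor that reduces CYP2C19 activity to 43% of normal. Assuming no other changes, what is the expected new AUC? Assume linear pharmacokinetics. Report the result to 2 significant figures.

The CYP2C19 pathway (65% of clearance) is reduced to 0.43× activity: 0.65 × 0.43 = 0.2795.
CYP2B6 (23%) and the residual 12% are unaffected.
CL_new/CL_old = 0.2795 + 0.23 + 0.12 = 0.6295.
With dosing unchanged, AUC scales as 1/CL: 424 / 0.6295 = 6.7 × 10² mg·h/L.

6.7 × 10² mg·h/L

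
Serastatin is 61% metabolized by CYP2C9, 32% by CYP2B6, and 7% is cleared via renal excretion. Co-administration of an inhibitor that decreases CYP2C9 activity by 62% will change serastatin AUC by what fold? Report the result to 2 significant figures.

1.6

The CYP2C9 pathway (61% of clearance) drops to 0.38× activity: 0.61 × 0.38 = 0.2318.
CYP2B6 (32%) and the residual 7% are unaffected.
New clearance relative to baseline: 0.2318 + 0.32 + 0.07 = 0.6218.
AUC ratio = CL_old/CL_new = 1 / 0.6218 = 1.6.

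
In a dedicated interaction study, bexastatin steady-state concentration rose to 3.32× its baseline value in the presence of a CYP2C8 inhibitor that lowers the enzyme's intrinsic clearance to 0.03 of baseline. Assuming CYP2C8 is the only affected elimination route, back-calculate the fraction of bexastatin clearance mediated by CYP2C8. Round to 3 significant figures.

Call the CYP2C8 fraction fm. After the interaction, CL_new/CL_old = fm × 0.03 + (1 − fm).
Steady-state concentration ratio = 1 / (new CL fraction), so new CL fraction = 1 / 3.32 = 0.3012.
fm × 0.03 + 1 − fm = 0.3012  ⇒  fm × (0.03 − 1) = −0.6988  ⇒  fm = 0.720.

0.720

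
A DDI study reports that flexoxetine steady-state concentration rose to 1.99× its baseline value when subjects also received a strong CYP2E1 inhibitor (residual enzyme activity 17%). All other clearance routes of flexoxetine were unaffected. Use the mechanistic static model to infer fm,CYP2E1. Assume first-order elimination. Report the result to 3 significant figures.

0.599

CL'/CL = 1 / 1.99 = 0.5025
0.17·fm + (1 − fm) = 0.5025
fm = (0.5025 − 1) / (0.17 − 1) = 0.599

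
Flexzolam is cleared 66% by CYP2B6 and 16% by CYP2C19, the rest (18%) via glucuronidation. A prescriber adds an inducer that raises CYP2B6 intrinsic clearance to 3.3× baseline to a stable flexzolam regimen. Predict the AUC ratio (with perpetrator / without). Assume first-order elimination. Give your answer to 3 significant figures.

0.397

The CYP2B6 pathway (66% of clearance) increases to 3.3× activity: 0.66 × 3.3 = 2.178.
CYP2C19 (16%) and the residual 18% are unaffected.
CL_new/CL_old = 2.178 + 0.16 + 0.18 = 2.518.
AUC is inversely proportional to clearance, so the fold-change is 1 / 2.518 = 0.397.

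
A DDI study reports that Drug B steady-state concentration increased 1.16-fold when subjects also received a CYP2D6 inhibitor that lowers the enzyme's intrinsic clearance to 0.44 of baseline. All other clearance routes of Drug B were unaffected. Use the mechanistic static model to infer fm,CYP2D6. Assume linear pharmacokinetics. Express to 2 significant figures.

0.25

CL'/CL = 1 / 1.16 = 0.8621
0.44·fm + (1 − fm) = 0.8621
fm = (0.8621 − 1) / (0.44 − 1) = 0.25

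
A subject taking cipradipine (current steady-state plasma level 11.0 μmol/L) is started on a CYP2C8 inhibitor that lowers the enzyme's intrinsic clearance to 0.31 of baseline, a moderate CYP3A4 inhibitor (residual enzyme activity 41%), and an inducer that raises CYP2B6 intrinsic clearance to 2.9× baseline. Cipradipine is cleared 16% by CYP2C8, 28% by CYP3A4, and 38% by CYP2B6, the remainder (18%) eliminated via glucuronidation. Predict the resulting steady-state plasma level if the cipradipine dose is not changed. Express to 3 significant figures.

7.61 μmol/L

The CYP2C8 pathway (16% of clearance) drops to 0.31× activity: 0.16 × 0.31 = 0.0496.
The CYP3A4 pathway (28% of clearance) falls to 0.41× activity: 0.28 × 0.41 = 0.1148.
The CYP2B6 pathway (38% of clearance) rises to 2.9× activity: 0.38 × 2.9 = 1.102.
The remaining 18% of clearance is unaffected.
New clearance relative to baseline: 0.0496 + 0.1148 + 1.102 + 0.18 = 1.4464.
Dividing the baseline by the relative clearance: 11.0 / 1.4464 = 7.61 μmol/L.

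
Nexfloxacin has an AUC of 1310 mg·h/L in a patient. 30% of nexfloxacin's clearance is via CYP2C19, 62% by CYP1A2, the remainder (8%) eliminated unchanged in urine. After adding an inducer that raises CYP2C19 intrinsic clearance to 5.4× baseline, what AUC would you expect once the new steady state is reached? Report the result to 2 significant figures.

The CYP2C19 pathway (30% of clearance) increases to 5.4× activity: 0.3 × 5.4 = 1.62.
CYP1A2 (62%) and the residual 8% are unaffected.
CL_new/CL_old = 1.62 + 0.62 + 0.08 = 2.32.
With dosing unchanged, AUC scales as 1/CL: 1310 / 2.32 = 5.6 × 10² mg·h/L.

5.6 × 10² mg·h/L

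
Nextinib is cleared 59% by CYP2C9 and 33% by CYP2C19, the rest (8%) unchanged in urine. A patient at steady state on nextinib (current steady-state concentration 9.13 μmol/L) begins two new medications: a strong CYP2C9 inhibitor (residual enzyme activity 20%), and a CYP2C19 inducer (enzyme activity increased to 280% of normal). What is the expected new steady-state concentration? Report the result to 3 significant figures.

8.14 μmol/L

CYP2C9: 0.59 × 0.2 = 0.118
CYP2C19: 0.33 × 2.8 = 0.924
Other: 0.08 (unchanged)
New clearance relative to baseline: 0.118 + 0.924 + 0.08 = 1.122.
New steady-state concentration = 9.13 / 1.122 = 8.14 μmol/L (concentration scales inversely with clearance).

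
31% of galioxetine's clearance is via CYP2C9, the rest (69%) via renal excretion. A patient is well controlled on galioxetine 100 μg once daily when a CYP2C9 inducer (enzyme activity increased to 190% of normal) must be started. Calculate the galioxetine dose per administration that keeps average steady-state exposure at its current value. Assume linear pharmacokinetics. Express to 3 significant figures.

The CYP2C9 pathway (31% of clearance) rises to 1.9× activity: 0.31 × 1.9 = 0.589.
The remaining 69% of clearance is unaffected.
New clearance relative to baseline: 0.589 + 0.69 = 1.279.
Css,avg = (dose rate)/CL, so holding Css fixed requires dose ∝ CL: 100 × 1.279 = 128 μg.

128 μg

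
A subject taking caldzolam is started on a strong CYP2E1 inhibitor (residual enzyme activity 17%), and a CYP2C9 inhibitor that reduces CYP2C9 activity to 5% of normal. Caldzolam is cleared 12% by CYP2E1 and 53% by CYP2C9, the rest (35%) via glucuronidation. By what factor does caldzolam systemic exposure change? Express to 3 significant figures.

2.52

CYP2E1: 0.12 × 0.17 = 0.0204
CYP2C9: 0.53 × 0.05 = 0.0265
Other: 0.35 (unchanged)
Relative clearance = 0.0204 + 0.0265 + 0.35 = 0.3969.
Net systemic exposure ratio = 1 / 0.3969 = 2.52.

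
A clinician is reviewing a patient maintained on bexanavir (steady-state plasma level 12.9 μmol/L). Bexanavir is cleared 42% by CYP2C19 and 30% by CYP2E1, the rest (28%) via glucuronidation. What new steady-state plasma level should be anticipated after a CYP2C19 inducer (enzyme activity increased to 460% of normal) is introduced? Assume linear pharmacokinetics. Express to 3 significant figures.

5.14 μmol/L

The CYP2C19 pathway (42% of clearance) rises to 4.6× activity: 0.42 × 4.6 = 1.932.
CYP2E1 (30%) and the residual 28% are unaffected.
CL_new/CL_old = 1.932 + 0.3 + 0.28 = 2.512.
With dosing unchanged, steady-state plasma level scales as 1/CL: 12.9 / 2.512 = 5.14 μmol/L.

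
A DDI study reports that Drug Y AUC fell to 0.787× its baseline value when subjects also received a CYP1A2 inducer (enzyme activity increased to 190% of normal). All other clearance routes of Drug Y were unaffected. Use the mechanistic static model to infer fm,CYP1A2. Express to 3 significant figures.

Call the CYP1A2 fraction fm. After the interaction, CL_new/CL_old = fm × 1.9 + (1 − fm).
AUC ratio = 1 / (new CL fraction), so new CL fraction = 1 / 0.787 = 1.271.
fm × 1.9 + 1 − fm = 1.271  ⇒  fm × (1.9 − 1) = 0.2706  ⇒  fm = 0.301.

0.301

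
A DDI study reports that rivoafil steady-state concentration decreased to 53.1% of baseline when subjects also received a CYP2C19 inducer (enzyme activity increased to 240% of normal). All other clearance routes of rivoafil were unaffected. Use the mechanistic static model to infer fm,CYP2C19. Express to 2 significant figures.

0.63

Let fm be the CYP2C19 fraction. New clearance relative to baseline = fm × 2.4 + (1 − fm).
Steady-state concentration ratio = 1 / (new CL fraction), so new CL fraction = 1 / 0.531 = 1.883.
fm × 2.4 + 1 − fm = 1.883  ⇒  fm × (2.4 − 1) = 0.8832  ⇒  fm = 0.63.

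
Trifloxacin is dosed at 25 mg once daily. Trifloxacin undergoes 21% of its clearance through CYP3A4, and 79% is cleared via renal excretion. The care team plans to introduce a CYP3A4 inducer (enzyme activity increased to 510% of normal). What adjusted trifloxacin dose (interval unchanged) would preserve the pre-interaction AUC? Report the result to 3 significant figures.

CYP3A4: 0.21 × 5.1 = 1.071
Other: 0.79 (unchanged)
New clearance relative to baseline: 1.071 + 0.79 = 1.861.
Exposure is unchanged when dose changes in proportion to clearance. New dose = 25 mg × 1.861 = 46.5 mg.

46.5 mg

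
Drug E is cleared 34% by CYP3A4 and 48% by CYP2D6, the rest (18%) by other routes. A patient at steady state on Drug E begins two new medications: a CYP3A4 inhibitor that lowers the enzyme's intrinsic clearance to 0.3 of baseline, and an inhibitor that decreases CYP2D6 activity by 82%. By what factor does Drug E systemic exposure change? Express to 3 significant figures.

2.71

The CYP3A4 pathway (34% of clearance) is reduced to 0.3× activity: 0.34 × 0.3 = 0.102.
The CYP2D6 pathway (48% of clearance) falls to 0.18× activity: 0.48 × 0.18 = 0.0864.
The remaining 18% of clearance is unaffected.
New clearance relative to baseline: 0.102 + 0.0864 + 0.18 = 0.3684.
Systemic exposure ∝ 1/CL: fold-change = 1 / 0.3684 = 2.71.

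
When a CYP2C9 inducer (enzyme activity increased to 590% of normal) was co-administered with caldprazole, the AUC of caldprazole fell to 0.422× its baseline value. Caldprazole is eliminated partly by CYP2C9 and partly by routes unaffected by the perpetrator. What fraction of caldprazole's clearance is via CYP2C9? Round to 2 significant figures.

0.28

CL'/CL = 1 / 0.422 = 2.37
5.9·fm + (1 − fm) = 2.37
fm = (2.37 − 1) / (5.9 − 1) = 0.28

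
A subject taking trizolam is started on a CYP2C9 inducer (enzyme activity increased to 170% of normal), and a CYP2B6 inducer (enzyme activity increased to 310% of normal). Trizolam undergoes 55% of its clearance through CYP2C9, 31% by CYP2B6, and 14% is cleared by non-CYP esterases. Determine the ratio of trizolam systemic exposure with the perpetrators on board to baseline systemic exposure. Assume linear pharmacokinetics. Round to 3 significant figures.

0.491

CYP2C9: 0.55 × 1.7 = 0.935
CYP2B6: 0.31 × 3.1 = 0.961
Other: 0.14 (unchanged)
CL_new/CL_old = 0.935 + 0.961 + 0.14 = 2.036.
Because systemic exposure varies inversely with clearance, the combined effect is 1 / 2.036 = 0.491.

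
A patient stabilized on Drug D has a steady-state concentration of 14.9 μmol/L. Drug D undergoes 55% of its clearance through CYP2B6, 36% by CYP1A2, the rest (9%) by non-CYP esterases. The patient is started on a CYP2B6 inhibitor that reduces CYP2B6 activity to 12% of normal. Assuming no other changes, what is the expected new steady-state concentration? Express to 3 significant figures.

28.9 μmol/L

The CYP2B6 pathway (55% of clearance) falls to 0.12× activity: 0.55 × 0.12 = 0.066.
CYP1A2 (36%) and the residual 9% are unaffected.
Relative clearance = 0.066 + 0.36 + 0.09 = 0.516.
With dosing unchanged, steady-state concentration scales as 1/CL: 14.9 / 0.516 = 28.9 μmol/L.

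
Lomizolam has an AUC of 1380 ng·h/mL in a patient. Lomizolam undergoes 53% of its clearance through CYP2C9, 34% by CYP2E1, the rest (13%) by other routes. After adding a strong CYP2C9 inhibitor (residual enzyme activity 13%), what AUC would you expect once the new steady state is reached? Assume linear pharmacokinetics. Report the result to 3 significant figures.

The CYP2C9 pathway (53% of clearance) is reduced to 0.13× activity: 0.53 × 0.13 = 0.0689.
CYP2E1 (34%) and the residual 13% are unaffected.
CL_new/CL_old = 0.0689 + 0.34 + 0.13 = 0.5389.
With dosing unchanged, AUC scales as 1/CL: 1380 / 0.5389 = 2.56 × 10³ ng·h/mL.

2.56 × 10³ ng·h/mL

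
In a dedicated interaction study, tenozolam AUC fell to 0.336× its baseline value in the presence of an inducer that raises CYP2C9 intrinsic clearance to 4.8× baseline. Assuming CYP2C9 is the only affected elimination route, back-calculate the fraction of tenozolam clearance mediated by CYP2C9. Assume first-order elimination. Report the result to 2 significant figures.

0.52

CL'/CL = 1 / 0.336 = 2.976
4.8·fm + (1 − fm) = 2.976
fm = (2.976 − 1) / (4.8 − 1) = 0.52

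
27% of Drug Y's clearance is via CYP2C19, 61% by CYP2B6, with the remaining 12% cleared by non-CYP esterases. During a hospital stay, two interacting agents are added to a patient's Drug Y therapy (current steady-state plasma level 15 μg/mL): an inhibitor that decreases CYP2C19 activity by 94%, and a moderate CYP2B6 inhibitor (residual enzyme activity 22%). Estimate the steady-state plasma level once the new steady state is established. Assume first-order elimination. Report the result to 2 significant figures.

The CYP2C19 pathway (27% of clearance) is reduced to 0.06× activity: 0.27 × 0.06 = 0.0162.
The CYP2B6 pathway (61% of clearance) drops to 0.22× activity: 0.61 × 0.22 = 0.1342.
Non-CYP routes (12%) are unchanged.
Relative clearance = 0.0162 + 0.1342 + 0.12 = 0.2704.
Steady-state plasma level ∝ 1/CL: new value = 15 / 0.2704 = 55 μg/mL.

55 μg/mL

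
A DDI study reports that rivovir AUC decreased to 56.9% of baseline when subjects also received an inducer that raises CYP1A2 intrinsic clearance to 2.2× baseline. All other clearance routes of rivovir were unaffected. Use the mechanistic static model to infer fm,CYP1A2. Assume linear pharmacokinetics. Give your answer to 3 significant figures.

CL'/CL = 1 / 0.569 = 1.757
2.2·fm + (1 − fm) = 1.757
fm = (1.757 − 1) / (2.2 − 1) = 0.631

0.631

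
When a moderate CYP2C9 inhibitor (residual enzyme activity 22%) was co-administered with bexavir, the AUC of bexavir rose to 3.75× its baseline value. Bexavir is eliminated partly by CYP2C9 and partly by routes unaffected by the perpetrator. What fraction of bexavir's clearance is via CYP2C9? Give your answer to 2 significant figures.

Write x for the fraction cleared via CYP2C9. The observed AUC change means clearance fell to 1/3.75 = 0.2667 of baseline.
Setting x·0.22 + (1 − x) = 0.2667 and solving: x = (0.2667 − 1)/(0.22 − 1) = 0.94.

0.94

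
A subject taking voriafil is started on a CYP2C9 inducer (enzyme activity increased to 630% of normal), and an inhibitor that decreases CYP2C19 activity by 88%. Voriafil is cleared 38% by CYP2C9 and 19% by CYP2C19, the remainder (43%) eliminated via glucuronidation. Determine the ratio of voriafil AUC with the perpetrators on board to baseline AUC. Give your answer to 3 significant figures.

The CYP2C9 pathway (38% of clearance) is boosted to 6.3× activity: 0.38 × 6.3 = 2.394.
The CYP2C19 pathway (19% of clearance) falls to 0.12× activity: 0.19 × 0.12 = 0.0228.
The remaining 43% of clearance is unaffected.
CL_new/CL_old = 2.394 + 0.0228 + 0.43 = 2.8468.
Net AUC ratio = 1 / 2.8468 = 0.351.

0.351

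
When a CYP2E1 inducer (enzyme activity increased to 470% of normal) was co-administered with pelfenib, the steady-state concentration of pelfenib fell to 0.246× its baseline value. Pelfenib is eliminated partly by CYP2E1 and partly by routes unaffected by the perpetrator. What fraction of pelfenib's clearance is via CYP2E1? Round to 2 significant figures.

0.83

CL'/CL = 1 / 0.246 = 4.065
4.7·fm + (1 − fm) = 4.065
fm = (4.065 − 1) / (4.7 − 1) = 0.83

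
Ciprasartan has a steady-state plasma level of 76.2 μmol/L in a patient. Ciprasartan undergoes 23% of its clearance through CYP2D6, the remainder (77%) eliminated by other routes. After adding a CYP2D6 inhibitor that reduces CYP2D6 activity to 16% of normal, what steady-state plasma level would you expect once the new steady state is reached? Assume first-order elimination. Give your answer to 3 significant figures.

94.4 μmol/L

CYP2D6: 0.23 × 0.16 = 0.0368
Other: 0.77 (unchanged)
Relative clearance = 0.0368 + 0.77 = 0.8068.
New steady-state plasma level = baseline ÷ relative clearance = 76.2 / 0.8068 = 94.4 μmol/L.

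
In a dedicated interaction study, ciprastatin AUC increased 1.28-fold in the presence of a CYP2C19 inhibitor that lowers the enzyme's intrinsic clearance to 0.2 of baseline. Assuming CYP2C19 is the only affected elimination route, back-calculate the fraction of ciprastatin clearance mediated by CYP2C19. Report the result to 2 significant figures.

0.27

Let fm be the CYP2C19 fraction. New clearance relative to baseline = fm × 0.2 + (1 − fm).
AUC ratio = 1 / (new CL fraction), so new CL fraction = 1 / 1.28 = 0.7812.
fm × 0.2 + 1 − fm = 0.7812  ⇒  fm × (0.2 − 1) = −0.2188  ⇒  fm = 0.27.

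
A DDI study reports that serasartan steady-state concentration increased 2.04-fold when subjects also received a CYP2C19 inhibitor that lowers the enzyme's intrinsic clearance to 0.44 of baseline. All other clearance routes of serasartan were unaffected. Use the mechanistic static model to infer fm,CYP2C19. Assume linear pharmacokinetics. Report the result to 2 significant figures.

CL'/CL = 1 / 2.04 = 0.4902
0.44·fm + (1 − fm) = 0.4902
fm = (0.4902 − 1) / (0.44 − 1) = 0.91

0.91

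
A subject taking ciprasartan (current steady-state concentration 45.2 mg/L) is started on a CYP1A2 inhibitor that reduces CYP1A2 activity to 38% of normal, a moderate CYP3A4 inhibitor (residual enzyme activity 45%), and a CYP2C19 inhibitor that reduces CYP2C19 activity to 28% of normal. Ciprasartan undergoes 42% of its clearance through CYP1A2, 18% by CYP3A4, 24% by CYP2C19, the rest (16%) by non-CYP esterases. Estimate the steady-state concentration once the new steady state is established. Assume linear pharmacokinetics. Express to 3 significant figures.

The CYP1A2 pathway (42% of clearance) is reduced to 0.38× activity: 0.42 × 0.38 = 0.1596.
The CYP3A4 pathway (18% of clearance) drops to 0.45× activity: 0.18 × 0.45 = 0.081.
The CYP2C19 pathway (24% of clearance) falls to 0.28× activity: 0.24 × 0.28 = 0.0672.
Non-CYP routes (16%) are unchanged.
Relative clearance = 0.1596 + 0.081 + 0.0672 + 0.16 = 0.4678.
Dividing the baseline by the relative clearance: 45.2 / 0.4678 = 96.6 mg/L.

96.6 mg/L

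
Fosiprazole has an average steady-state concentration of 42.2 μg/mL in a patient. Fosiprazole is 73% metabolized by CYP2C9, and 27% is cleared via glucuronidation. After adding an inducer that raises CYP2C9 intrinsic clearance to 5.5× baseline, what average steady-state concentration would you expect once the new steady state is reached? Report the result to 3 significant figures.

9.85 μg/mL

The CYP2C9 pathway (73% of clearance) increases to 5.5× activity: 0.73 × 5.5 = 4.015.
The remaining 27% of clearance is unaffected.
Relative clearance = 4.015 + 0.27 = 4.285.
New average steady-state concentration = baseline ÷ relative clearance = 42.2 / 4.285 = 9.85 μg/mL.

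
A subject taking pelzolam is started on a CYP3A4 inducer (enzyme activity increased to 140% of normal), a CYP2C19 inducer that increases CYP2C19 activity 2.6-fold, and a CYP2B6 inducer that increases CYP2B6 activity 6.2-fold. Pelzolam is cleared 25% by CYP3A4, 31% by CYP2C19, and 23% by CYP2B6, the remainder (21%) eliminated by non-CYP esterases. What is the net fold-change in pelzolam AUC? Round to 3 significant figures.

0.358

The CYP3A4 pathway (25% of clearance) is boosted to 1.4× activity: 0.25 × 1.4 = 0.35.
The CYP2C19 pathway (31% of clearance) rises to 2.6× activity: 0.31 × 2.6 = 0.806.
The CYP2B6 pathway (23% of clearance) increases to 6.2× activity: 0.23 × 6.2 = 1.426.
Non-CYP routes (21%) are unchanged.
Relative clearance = 0.35 + 0.806 + 1.426 + 0.21 = 2.792.
AUC ∝ 1/CL: fold-change = 1 / 2.792 = 0.358.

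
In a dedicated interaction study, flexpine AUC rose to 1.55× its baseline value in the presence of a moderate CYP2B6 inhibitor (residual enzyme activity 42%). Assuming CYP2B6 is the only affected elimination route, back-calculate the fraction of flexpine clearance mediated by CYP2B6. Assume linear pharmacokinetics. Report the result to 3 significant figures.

Write x for the fraction cleared via CYP2B6. The observed AUC change means clearance fell to 1/1.55 = 0.6452 of baseline.
Setting x·0.42 + (1 − x) = 0.6452 and solving: x = (0.6452 − 1)/(0.42 − 1) = 0.612.

0.612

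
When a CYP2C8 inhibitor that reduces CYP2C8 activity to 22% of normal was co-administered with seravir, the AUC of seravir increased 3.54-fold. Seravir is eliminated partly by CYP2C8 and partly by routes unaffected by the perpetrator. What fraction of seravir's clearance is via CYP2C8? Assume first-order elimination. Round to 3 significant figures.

Let x = fm,CYP2C8. Because AUC ∝ 1/CL, relative clearance fell to 1/3.54 = 0.2825.
Only the CYP2C8 route changed, so 0.2825 = x·0.22 + (1 − x), giving x = 0.920.

0.920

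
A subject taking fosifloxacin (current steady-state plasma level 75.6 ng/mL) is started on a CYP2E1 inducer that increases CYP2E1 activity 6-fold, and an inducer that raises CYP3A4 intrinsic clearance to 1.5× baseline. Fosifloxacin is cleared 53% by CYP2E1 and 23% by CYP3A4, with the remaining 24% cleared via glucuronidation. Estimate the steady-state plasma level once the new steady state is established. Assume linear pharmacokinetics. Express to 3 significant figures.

20.1 ng/mL

The CYP2E1 pathway (53% of clearance) increases to 6× activity: 0.53 × 6 = 3.18.
The CYP3A4 pathway (23% of clearance) is boosted to 1.5× activity: 0.23 × 1.5 = 0.345.
Non-CYP routes (24%) are unchanged.
CL_new/CL_old = 3.18 + 0.345 + 0.24 = 3.765.
Steady-state plasma level ∝ 1/CL: new value = 75.6 / 3.765 = 20.1 ng/mL.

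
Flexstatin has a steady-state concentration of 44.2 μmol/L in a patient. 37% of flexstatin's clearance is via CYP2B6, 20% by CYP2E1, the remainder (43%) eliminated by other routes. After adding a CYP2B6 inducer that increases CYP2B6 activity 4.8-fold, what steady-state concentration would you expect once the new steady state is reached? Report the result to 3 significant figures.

CYP2B6: 0.37 × 4.8 = 1.776
CYP2E1: 0.2 (unchanged)
Other: 0.43 (unchanged)
New clearance relative to baseline: 1.776 + 0.2 + 0.43 = 2.406.
New steady-state concentration = baseline ÷ relative clearance = 44.2 / 2.406 = 18.4 μmol/L.

18.4 μmol/L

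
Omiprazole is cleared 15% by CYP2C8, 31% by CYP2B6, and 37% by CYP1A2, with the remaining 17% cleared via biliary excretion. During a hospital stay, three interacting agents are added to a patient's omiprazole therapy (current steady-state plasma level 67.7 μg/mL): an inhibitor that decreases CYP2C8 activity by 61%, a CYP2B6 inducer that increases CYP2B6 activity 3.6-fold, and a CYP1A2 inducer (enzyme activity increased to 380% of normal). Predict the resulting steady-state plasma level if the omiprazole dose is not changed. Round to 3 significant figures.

24.6 μg/mL

CYP2C8: 0.15 × 0.39 = 0.0585
CYP2B6: 0.31 × 3.6 = 1.116
CYP1A2: 0.37 × 3.8 = 1.406
Other: 0.17 (unchanged)
CL_new/CL_old = 0.0585 + 1.116 + 1.406 + 0.17 = 2.7505.
Dividing the baseline by the relative clearance: 67.7 / 2.7505 = 24.6 μg/mL.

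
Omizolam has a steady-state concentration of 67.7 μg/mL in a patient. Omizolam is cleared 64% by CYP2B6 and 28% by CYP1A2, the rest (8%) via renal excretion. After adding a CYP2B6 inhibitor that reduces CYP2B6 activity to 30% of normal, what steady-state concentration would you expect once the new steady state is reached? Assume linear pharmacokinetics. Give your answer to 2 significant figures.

CYP2B6: 0.64 × 0.3 = 0.192
CYP1A2: 0.28 (unchanged)
Other: 0.08 (unchanged)
Relative clearance = 0.192 + 0.28 + 0.08 = 0.552.
With dosing unchanged, steady-state concentration scales as 1/CL: 67.7 / 0.552 = 1.2 × 10² μg/mL.

1.2 × 10² μg/mL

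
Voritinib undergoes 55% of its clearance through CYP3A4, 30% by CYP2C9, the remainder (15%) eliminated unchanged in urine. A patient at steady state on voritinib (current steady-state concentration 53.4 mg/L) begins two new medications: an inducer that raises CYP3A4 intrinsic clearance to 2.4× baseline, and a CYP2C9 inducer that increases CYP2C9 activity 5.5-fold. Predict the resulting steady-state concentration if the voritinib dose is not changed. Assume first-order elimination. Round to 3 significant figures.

17.1 mg/L

The CYP3A4 pathway (55% of clearance) rises to 2.4× activity: 0.55 × 2.4 = 1.32.
The CYP2C9 pathway (30% of clearance) increases to 5.5× activity: 0.3 × 5.5 = 1.65.
Non-CYP routes (15%) are unchanged.
CL_new/CL_old = 1.32 + 1.65 + 0.15 = 3.12.
Dividing the baseline by the relative clearance: 53.4 / 3.12 = 17.1 mg/L.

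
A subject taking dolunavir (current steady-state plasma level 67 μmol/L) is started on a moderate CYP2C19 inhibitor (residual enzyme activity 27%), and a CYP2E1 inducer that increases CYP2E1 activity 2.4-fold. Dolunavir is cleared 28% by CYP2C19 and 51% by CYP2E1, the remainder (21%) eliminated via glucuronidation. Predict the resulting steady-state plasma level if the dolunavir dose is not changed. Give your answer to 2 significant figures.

44 μmol/L

The CYP2C19 pathway (28% of clearance) drops to 0.27× activity: 0.28 × 0.27 = 0.0756.
The CYP2E1 pathway (51% of clearance) rises to 2.4× activity: 0.51 × 2.4 = 1.224.
Non-CYP routes (21%) are unchanged.
CL_new/CL_old = 0.0756 + 1.224 + 0.21 = 1.5096.
New steady-state plasma level = 67 / 1.5096 = 44 μmol/L (concentration scales inversely with clearance).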